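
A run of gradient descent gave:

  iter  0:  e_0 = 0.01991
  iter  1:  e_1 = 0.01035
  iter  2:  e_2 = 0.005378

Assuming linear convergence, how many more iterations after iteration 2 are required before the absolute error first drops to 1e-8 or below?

Rate ρ ≈ e_2/e_1 = 0.005378/0.01035 = 0.5196.
After j more steps, e_{2+j} ≈ 0.005378·ρ^j; need ρ^j ≤ 1e-8/0.005378 = 1.85943e-06.
j ≥ ln(1.85943e-06)/ln(0.5196) = -13.1952/-0.65470 = 20.155.
So 21 more iterations are needed.

21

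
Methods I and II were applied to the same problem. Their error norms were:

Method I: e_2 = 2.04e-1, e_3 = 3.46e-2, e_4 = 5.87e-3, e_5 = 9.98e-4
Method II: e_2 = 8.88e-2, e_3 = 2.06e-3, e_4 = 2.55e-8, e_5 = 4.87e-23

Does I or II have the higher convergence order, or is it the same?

Method I: p ≈ ln(9.98e-4/5.87e-3)/ln(5.87e-3/3.46e-2) ≈ 1.00.
Method II: p ≈ ln(4.87e-23/2.55e-8)/ln(2.55e-8/2.06e-3) ≈ 3.00.
Method II has the higher order (≈3.0 vs ≈1.0).

II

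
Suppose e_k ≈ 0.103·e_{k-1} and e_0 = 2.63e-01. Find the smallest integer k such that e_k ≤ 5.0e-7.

After k steps, e_k ≈ 2.63e-01·0.103^k.
Need 0.103^k ≤ 5.0e-7/2.63e-01 = 1.90114e-06.
k ≥ ln(1.90114e-06)/ln(0.103) = -13.1731/-2.27303 = 5.795.
Smallest integer k = 6.

6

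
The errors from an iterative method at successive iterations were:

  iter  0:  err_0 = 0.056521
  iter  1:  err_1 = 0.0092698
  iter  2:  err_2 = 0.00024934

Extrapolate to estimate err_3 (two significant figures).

1.8e-7

First estimate the order: p ≈ ln(err_2/err_1) / ln(err_1/err_0) = ln(0.00024934/0.0092698)/ln(0.0092698/0.056521) = ln(0.0268981)/ln(0.164006) ≈ 2.0000.
Then err_3 ≈ err_2·(err_2/err_1)^p = 0.00024934·(0.0268981)^2.0000 = 0.00024934·0.000723508 ≈ 1.804e-07.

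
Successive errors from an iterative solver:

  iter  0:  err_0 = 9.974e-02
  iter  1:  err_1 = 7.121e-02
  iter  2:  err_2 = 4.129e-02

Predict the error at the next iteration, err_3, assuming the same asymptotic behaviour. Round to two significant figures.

1.7e-2

First estimate the order: p ≈ ln(err_2/err_1) / ln(err_1/err_0) = ln(4.129e-02/7.121e-02)/ln(7.121e-02/9.974e-02) = ln(0.579834)/ln(0.713956) ≈ 1.6176.
Then err_3 ≈ err_2·(err_2/err_1)^p = 4.129e-02·(0.579834)^1.6176 = 4.129e-02·0.414114 ≈ 0.0171.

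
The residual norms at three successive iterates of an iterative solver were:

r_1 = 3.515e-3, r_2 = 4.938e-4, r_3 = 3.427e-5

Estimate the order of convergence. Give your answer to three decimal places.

p ≈ ln(r_3/r_2) / ln(r_2/r_1)
  = ln(3.427e-5/4.938e-4) / ln(4.938e-4/3.515e-3)
  = ln(0.0694006) / ln(0.140484)
  = -2.667860 / -1.962662 ≈ 1.359307

1.359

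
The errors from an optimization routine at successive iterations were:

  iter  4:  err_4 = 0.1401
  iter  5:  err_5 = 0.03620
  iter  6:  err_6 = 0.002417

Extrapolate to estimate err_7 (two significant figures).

First estimate the order: p ≈ ln(err_6/err_5) / ln(err_5/err_4) = ln(0.002417/0.03620)/ln(0.03620/0.1401) = ln(0.066768)/ln(0.258387) ≈ 2.0000.
Then err_7 ≈ err_6·(err_6/err_5)^p = 0.002417·(0.066768)^2.0000 = 0.002417·0.00445797 ≈ 1.077e-05.

1.1e-5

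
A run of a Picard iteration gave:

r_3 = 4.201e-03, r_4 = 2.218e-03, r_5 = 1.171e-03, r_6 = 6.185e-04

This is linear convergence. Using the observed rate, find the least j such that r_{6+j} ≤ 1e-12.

Rate ρ ≈ r_6/r_5 = 6.185e-04/1.171e-03 = 0.5282.
After j more steps, r_{6+j} ≈ 6.185e-04·ρ^j; need ρ^j ≤ 1e-12/6.185e-04 = 1.61681e-09.
j ≥ ln(1.61681e-09)/ln(0.5282) = -20.2428/-0.63828 = 31.715.
So 32 more iterations are needed.

32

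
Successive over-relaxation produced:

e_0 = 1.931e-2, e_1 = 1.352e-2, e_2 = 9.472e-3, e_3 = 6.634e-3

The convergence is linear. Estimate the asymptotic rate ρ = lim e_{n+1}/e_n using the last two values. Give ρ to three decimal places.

ρ ≈ e_3/e_2 = 6.634e-3/9.472e-3 = 0.70038

0.700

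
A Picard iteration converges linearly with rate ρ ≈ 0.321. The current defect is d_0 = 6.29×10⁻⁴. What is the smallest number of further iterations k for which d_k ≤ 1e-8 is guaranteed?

After k steps, d_k ≈ 6.29×10⁻⁴·0.321^k.
Need 0.321^k ≤ 1e-8/6.29×10⁻⁴ = 1.58983e-05.
k ≥ ln(1.58983e-05)/ln(0.321) = -11.0493/-1.13631 = 9.724.
Smallest integer k = 10.

10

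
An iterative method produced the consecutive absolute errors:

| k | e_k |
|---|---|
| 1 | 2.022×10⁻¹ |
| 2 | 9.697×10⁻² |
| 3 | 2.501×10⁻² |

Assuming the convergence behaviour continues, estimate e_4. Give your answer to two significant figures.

First estimate the order: p ≈ ln(e_3/e_2) / ln(e_2/e_1) = ln(2.501×10⁻²/9.697×10⁻²)/ln(9.697×10⁻²/2.022×10⁻¹) = ln(0.257915)/ln(0.479575) ≈ 1.8441.
Then e_4 ≈ e_3·(e_3/e_2)^p = 2.501×10⁻²·(0.257915)^1.8441 = 2.501×10⁻²·0.0821682 ≈ 0.002055.

2.1e-3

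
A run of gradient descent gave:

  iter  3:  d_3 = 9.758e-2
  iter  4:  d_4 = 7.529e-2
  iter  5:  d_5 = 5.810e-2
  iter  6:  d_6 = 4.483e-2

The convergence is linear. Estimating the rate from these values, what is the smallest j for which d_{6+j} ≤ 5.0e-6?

Rate ρ ≈ d_6/d_5 = 4.483e-2/5.810e-2 = 0.7716.
After j more steps, d_{6+j} ≈ 4.483e-2·ρ^j; need ρ^j ≤ 5.0e-6/4.483e-2 = 0.000111532.
j ≥ ln(0.000111532)/ln(0.7716) = -9.1012/-0.25929 = 35.100.
So 36 more iterations are needed.

36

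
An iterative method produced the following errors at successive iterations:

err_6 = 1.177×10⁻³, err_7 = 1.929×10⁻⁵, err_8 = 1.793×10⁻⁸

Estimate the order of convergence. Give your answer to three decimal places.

p ≈ ln(err_8/err_7) / ln(err_7/err_6)
  = ln(1.793×10⁻⁸/1.929×10⁻⁵) / ln(1.929×10⁻⁵/1.177×10⁻³)
  = ln(0.000929497) / ln(0.0163891)
  = -6.980867 / -4.111139 ≈ 1.698037

1.698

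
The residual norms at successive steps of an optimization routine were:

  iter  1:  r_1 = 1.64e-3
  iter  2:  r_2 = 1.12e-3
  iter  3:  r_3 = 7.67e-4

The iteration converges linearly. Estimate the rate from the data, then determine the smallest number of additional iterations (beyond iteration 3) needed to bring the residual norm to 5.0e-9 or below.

32

Rate ρ ≈ r_3/r_2 = 7.67e-4/1.12e-3 = 0.6848.
After j more steps, r_{3+j} ≈ 7.67e-4·ρ^j; need ρ^j ≤ 5.0e-9/7.67e-4 = 6.5189e-06.
j ≥ ln(6.5189e-06)/ln(0.6848) = -11.9408/-0.37863 = 31.537.
So 32 more iterations are needed.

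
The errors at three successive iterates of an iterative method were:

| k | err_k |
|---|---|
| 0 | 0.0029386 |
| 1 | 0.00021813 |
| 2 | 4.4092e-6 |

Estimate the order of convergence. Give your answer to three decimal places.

1.500

p ≈ ln(err_2/err_1) / ln(err_1/err_0)
  = ln(4.4092e-6/0.00021813) / ln(0.00021813/0.0029386)
  = ln(0.0202136) / ln(0.0742292)
  = -3.901400 / -2.600598 ≈ 1.500193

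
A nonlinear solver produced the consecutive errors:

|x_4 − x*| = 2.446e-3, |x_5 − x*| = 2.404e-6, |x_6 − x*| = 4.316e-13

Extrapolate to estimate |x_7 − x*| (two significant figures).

3.2e-28

First estimate the order: p ≈ ln(|x_6 − x*|/|x_5 − x*|) / ln(|x_5 − x*|/|x_4 − x*|) = ln(4.316e-13/2.404e-6)/ln(2.404e-6/2.446e-3) = ln(1.79534e-07)/ln(0.000982829) ≈ 2.2430.
Then |x_7 − x*| ≈ |x_6 − x*|·(|x_6 − x*|/|x_5 − x*|)^p = 4.316e-13·(1.79534e-07)^2.2430 = 4.316e-13·7.39692e-16 ≈ 3.193e-28.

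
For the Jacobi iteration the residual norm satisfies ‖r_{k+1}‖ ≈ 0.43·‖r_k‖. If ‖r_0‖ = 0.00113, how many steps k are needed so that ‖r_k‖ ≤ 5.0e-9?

After k steps, ‖r_k‖ ≈ 0.00113·0.43^k.
Need 0.43^k ≤ 5.0e-9/0.00113 = 4.42478e-06.
k ≥ ln(4.42478e-06)/ln(0.43) = -12.3283/-0.84397 = 14.608.
Smallest integer k = 15.

15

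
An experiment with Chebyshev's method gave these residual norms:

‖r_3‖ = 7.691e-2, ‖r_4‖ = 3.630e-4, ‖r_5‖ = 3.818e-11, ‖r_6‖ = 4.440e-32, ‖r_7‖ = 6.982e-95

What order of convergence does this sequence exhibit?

Consecutive ratios: ‖r_7‖/‖r_6‖ = 6.982e-95/4.440e-32 = 1.57252e-63, ‖r_6‖/‖r_5‖ = 4.440e-32/3.818e-11 = 1.16291e-21.
p ≈ ln(1.57252e-63)/ln(1.16291e-21) = -144.6102/-48.2034 ≈ 3.00.
So the convergence is cubic (order 3).

3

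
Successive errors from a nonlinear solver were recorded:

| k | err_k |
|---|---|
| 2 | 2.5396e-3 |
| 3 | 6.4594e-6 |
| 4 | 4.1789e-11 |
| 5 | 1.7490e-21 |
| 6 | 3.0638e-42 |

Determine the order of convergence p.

Consecutive ratios: err_6/err_5 = 3.0638e-42/1.7490e-21 = 1.75174e-21, err_5/err_4 = 1.7490e-21/4.1789e-11 = 4.18531e-11.
p ≈ ln(1.75174e-21)/ln(4.18531e-11) = -47.7937/-23.8969 ≈ 2.00.
So the convergence is quadratic (order 2).

2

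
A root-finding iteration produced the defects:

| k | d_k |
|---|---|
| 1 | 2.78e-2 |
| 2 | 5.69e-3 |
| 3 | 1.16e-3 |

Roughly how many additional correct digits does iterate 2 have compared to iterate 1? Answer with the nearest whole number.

1

Digits gained ≈ log₁₀(d_1/d_2) = log₁₀(2.78e-2/5.69e-3) = log₁₀(4.88576) ≈ 0.689.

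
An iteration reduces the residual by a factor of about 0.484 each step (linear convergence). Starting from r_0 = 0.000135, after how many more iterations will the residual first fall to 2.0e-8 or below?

13

After k steps, r_k ≈ 0.000135·0.484^k.
Need 0.484^k ≤ 2.0e-8/0.000135 = 0.000148148.
k ≥ ln(0.000148148)/ln(0.484) = -8.8173/-0.72567 = 12.151.
Smallest integer k = 13.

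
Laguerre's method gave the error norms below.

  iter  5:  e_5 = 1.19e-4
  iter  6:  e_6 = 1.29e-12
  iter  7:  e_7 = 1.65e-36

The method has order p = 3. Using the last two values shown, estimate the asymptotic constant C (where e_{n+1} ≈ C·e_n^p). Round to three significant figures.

C ≈ e_7 / e_6^3
  = 1.65e-36 / (1.29e-12)^3
  = 1.65e-36 / 2.14669e-36 ≈ 0.76863

0.769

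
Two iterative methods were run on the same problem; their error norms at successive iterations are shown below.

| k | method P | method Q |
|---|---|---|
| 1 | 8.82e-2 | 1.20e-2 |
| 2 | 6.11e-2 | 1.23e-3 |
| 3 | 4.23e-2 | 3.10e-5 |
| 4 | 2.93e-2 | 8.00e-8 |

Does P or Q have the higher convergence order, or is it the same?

Q

Method P: p ≈ ln(2.93e-2/4.23e-2)/ln(4.23e-2/6.11e-2) ≈ 1.00.
Method Q: p ≈ ln(8.00e-8/3.10e-5)/ln(3.10e-5/1.23e-3) ≈ 1.62.
Method Q has the higher order (≈1.6 vs ≈1.0).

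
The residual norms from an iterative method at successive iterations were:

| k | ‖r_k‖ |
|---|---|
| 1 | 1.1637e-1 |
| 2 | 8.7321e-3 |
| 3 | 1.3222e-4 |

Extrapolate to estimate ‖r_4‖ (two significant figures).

1.5e-7

First estimate the order: p ≈ ln(‖r_3‖/‖r_2‖) / ln(‖r_2‖/‖r_1‖) = ln(1.3222e-4/8.7321e-3)/ln(8.7321e-3/1.1637e-1) = ln(0.0151418)/ln(0.0750374) ≈ 1.6180.
Then ‖r_4‖ ≈ ‖r_3‖·(‖r_3‖/‖r_2‖)^p = 1.3222e-4·(0.0151418)^1.6180 = 1.3222e-4·0.00113639 ≈ 1.503e-07.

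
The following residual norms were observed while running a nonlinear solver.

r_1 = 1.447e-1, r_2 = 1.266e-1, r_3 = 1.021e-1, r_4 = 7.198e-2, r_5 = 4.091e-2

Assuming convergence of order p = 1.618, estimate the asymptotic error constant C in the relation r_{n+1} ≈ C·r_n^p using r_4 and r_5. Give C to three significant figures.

C ≈ r_5 / r_4^1.618
  = 4.091e-2 / (7.198e-2)^1.618
  = 4.091e-2 / 0.0141569 ≈ 2.8898

2.89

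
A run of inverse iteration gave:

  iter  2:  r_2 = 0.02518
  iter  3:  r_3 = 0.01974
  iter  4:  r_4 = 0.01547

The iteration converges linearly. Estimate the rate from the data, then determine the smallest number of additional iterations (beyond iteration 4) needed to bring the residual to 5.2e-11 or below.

Rate ρ ≈ r_4/r_3 = 0.01547/0.01974 = 0.7837.
After j more steps, r_{4+j} ≈ 0.01547·ρ^j; need ρ^j ≤ 5.2e-11/0.01547 = 3.36134e-09.
j ≥ ln(3.36134e-09)/ln(0.7837) = -19.5109/-0.24373 = 80.051.
So 81 more iterations are needed.

81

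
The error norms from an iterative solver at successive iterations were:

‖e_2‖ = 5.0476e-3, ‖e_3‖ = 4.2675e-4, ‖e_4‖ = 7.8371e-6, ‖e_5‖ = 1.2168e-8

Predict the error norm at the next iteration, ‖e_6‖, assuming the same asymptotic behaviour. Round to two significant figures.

3.5e-13

First estimate the order: p ≈ ln(‖e_5‖/‖e_4‖) / ln(‖e_4‖/‖e_3‖) = ln(1.2168e-8/7.8371e-6)/ln(7.8371e-6/4.2675e-4) = ln(0.00155262)/ln(0.0183646) ≈ 1.6180.
Then ‖e_6‖ ≈ ‖e_5‖·(‖e_5‖/‖e_4‖)^p = 1.2168e-8·(0.00155262)^1.6180 = 1.2168e-8·2.85196e-05 ≈ 3.47e-13.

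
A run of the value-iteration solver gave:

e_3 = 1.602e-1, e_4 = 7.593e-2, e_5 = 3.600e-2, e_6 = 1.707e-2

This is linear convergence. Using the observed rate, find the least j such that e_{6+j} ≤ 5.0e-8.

18

Rate ρ ≈ e_6/e_5 = 1.707e-2/3.600e-2 = 0.4742.
After j more steps, e_{6+j} ≈ 1.707e-2·ρ^j; need ρ^j ≤ 5.0e-8/1.707e-2 = 2.92912e-06.
j ≥ ln(2.92912e-06)/ln(0.4742) = -12.7408/-0.74613 = 17.076.
So 18 more iterations are needed.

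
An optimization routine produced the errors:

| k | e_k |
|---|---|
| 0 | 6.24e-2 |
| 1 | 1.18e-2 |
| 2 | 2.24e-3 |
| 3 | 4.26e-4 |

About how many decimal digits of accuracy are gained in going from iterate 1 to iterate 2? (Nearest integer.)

1

Digits gained ≈ log₁₀(e_1/e_2) = log₁₀(1.18e-2/2.24e-3) = log₁₀(5.26786) ≈ 0.722.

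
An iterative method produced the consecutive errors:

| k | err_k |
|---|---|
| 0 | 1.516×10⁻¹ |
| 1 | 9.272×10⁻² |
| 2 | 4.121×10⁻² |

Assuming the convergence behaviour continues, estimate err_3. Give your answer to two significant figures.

1.1e-2

First estimate the order: p ≈ ln(err_2/err_1) / ln(err_1/err_0) = ln(4.121×10⁻²/9.272×10⁻²)/ln(9.272×10⁻²/1.516×10⁻¹) = ln(0.444456)/ln(0.611609) ≈ 1.6493.
Then err_3 ≈ err_2·(err_2/err_1)^p = 4.121×10⁻²·(0.444456)^1.6493 = 4.121×10⁻²·0.262521 ≈ 0.01082.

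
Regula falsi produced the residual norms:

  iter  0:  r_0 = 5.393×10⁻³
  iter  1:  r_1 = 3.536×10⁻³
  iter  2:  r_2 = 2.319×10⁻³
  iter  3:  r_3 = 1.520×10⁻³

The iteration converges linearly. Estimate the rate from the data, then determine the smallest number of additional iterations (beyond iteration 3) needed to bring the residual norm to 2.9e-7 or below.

Rate ρ ≈ r_3/r_2 = 1.520×10⁻³/2.319×10⁻³ = 0.6555.
After j more steps, r_{3+j} ≈ 1.520×10⁻³·ρ^j; need ρ^j ≤ 2.9e-7/1.520×10⁻³ = 0.000190789.
j ≥ ln(0.000190789)/ln(0.6555) = -8.5643/-0.42236 = 20.277.
So 21 more iterations are needed.

21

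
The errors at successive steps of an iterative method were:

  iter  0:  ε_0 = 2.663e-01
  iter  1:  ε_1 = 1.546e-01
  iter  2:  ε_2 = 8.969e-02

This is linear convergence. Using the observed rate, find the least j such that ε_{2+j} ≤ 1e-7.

Rate ρ ≈ ε_2/ε_1 = 8.969e-02/1.546e-01 = 0.5801.
After j more steps, ε_{2+j} ≈ 8.969e-02·ρ^j; need ρ^j ≤ 1e-7/8.969e-02 = 1.11495e-06.
j ≥ ln(1.11495e-06)/ln(0.5801) = -13.7067/-0.54455 = 25.171.
So 26 more iterations are needed.

26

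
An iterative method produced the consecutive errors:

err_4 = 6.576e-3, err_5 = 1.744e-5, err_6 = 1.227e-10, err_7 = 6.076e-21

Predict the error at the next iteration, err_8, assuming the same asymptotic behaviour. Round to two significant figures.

First estimate the order: p ≈ ln(err_7/err_6) / ln(err_6/err_5) = ln(6.076e-21/1.227e-10)/ln(1.227e-10/1.744e-5) = ln(4.95192e-11)/ln(7.03555e-06) ≈ 2.0000.
Then err_8 ≈ err_7·(err_7/err_6)^p = 6.076e-21·(4.95192e-11)^2.0000 = 6.076e-21·2.45215e-21 ≈ 1.49e-41.

1.5e-41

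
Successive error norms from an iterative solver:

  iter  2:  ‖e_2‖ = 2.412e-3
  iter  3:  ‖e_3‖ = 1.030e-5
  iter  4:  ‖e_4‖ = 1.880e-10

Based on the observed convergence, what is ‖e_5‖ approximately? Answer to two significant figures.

6.3e-20

First estimate the order: p ≈ ln(‖e_4‖/‖e_3‖) / ln(‖e_3‖/‖e_2‖) = ln(1.880e-10/1.030e-5)/ln(1.030e-5/2.412e-3) = ln(1.82524e-05)/ln(0.00427032) ≈ 1.9998.
Then ‖e_5‖ ≈ ‖e_4‖·(‖e_4‖/‖e_3‖)^p = 1.880e-10·(1.82524e-05)^1.9998 = 1.880e-10·3.33878e-10 ≈ 6.277e-20.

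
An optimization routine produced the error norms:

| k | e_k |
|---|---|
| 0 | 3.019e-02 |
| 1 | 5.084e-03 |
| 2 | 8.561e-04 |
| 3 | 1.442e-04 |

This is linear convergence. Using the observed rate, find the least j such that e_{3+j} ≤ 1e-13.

Rate ρ ≈ e_3/e_2 = 1.442e-04/8.561e-04 = 0.1684.
After j more steps, e_{3+j} ≈ 1.442e-04·ρ^j; need ρ^j ≤ 1e-13/1.442e-04 = 6.93481e-10.
j ≥ ln(6.93481e-10)/ln(0.1684) = -21.0893/-1.78141 = 11.839.
So 12 more iterations are needed.

12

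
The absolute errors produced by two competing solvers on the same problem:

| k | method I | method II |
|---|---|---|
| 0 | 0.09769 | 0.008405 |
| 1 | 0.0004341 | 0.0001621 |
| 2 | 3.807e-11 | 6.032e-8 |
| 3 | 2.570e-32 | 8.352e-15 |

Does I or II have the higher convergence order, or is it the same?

Method I: p ≈ ln(2.570e-32/3.807e-11)/ln(3.807e-11/0.0004341) ≈ 3.00.
Method II: p ≈ ln(8.352e-15/6.032e-8)/ln(6.032e-8/0.0001621) ≈ 2.00.
Method I has the higher order (≈3.0 vs ≈2.0).

I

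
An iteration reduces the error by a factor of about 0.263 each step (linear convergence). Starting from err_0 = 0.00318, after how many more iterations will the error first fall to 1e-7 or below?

After k steps, err_k ≈ 0.00318·0.263^k.
Need 0.263^k ≤ 1e-7/0.00318 = 3.14465e-05.
k ≥ ln(3.14465e-05)/ln(0.263) = -10.3672/-1.33560 = 7.762.
Smallest integer k = 8.

8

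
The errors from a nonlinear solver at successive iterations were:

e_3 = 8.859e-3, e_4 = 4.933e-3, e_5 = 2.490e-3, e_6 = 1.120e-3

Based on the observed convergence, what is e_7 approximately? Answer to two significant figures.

First estimate the order: p ≈ ln(e_6/e_5) / ln(e_5/e_4) = ln(1.120e-3/2.490e-3)/ln(2.490e-3/4.933e-3) = ln(0.449799)/ln(0.504764) ≈ 1.1686.
Then e_7 ≈ e_6·(e_6/e_5)^p = 1.120e-3·(0.449799)^1.1686 = 1.120e-3·0.393113 ≈ 0.0004403.

4.4e-4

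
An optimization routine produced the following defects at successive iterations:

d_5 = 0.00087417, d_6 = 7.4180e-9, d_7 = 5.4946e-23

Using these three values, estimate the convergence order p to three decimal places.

p ≈ ln(d_7/d_6) / ln(d_6/d_5)
  = ln(5.4946e-23/7.4180e-9) / ln(7.4180e-9/0.00087417)
  = ln(7.40712e-15) / ln(8.48576e-06)
  = -32.536335 / -11.677121 ≈ 2.786332

2.786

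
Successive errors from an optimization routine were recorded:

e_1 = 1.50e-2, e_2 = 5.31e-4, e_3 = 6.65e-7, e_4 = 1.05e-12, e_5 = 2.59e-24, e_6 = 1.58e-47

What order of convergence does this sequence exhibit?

Consecutive ratios: e_6/e_5 = 1.58e-47/2.59e-24 = 6.10039e-24, e_5/e_4 = 2.59e-24/1.05e-12 = 2.46667e-12.
p ≈ ln(6.10039e-24)/ln(2.46667e-12) = -53.4537/-26.7282 ≈ 2.00.
So the convergence is quadratic (order 2).

2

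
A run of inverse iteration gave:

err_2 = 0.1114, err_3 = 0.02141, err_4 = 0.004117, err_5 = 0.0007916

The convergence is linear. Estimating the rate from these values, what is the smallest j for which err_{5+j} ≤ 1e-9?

Rate ρ ≈ err_5/err_4 = 0.0007916/0.004117 = 0.1923.
After j more steps, err_{5+j} ≈ 0.0007916·ρ^j; need ρ^j ≤ 1e-9/0.0007916 = 1.26326e-06.
j ≥ ln(1.26326e-06)/ln(0.1923) = -13.5818/-1.64870 = 8.238.
So 9 more iterations are needed.

9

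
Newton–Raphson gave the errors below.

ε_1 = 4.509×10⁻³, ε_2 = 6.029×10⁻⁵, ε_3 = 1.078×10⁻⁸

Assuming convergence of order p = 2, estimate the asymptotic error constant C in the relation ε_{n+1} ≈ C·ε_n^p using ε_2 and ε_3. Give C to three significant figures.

2.97

C ≈ ε_3 / ε_2^2
  = 1.078×10⁻⁸ / (6.029×10⁻⁵)^2
  = 1.078×10⁻⁸ / 3.63488e-09 ≈ 2.9657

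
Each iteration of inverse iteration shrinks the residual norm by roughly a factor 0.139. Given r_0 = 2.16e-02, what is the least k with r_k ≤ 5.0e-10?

9

After k steps, r_k ≈ 2.16e-02·0.139^k.
Need 0.139^k ≤ 5.0e-10/2.16e-02 = 2.31481e-08.
k ≥ ln(2.31481e-08)/ln(0.139) = -17.5814/-1.97328 = 8.910.
Smallest integer k = 9.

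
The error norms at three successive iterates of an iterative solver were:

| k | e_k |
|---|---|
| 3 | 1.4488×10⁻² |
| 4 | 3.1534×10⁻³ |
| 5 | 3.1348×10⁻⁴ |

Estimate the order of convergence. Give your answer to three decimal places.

p ≈ ln(e_5/e_4) / ln(e_4/e_3)
  = ln(3.1348×10⁻⁴/3.1534×10⁻³) / ln(3.1534×10⁻³/1.4488×10⁻²)
  = ln(0.0994102) / ln(0.217656)
  = -2.308501 / -1.524839 ≈ 1.513931

1.514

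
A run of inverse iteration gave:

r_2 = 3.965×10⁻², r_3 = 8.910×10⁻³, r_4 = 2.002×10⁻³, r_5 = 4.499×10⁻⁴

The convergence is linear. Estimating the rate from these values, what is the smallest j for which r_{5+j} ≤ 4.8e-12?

13

Rate ρ ≈ r_5/r_4 = 4.499×10⁻⁴/2.002×10⁻³ = 0.2247.
After j more steps, r_{5+j} ≈ 4.499×10⁻⁴·ρ^j; need ρ^j ≤ 4.8e-12/4.499×10⁻⁴ = 1.0669e-08.
j ≥ ln(1.0669e-08)/ln(0.2247) = -18.3559/-1.49299 = 12.295.
So 13 more iterations are needed.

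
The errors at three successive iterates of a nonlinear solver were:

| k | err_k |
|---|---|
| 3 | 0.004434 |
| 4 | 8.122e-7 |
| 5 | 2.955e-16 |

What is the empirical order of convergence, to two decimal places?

p ≈ ln(err_5/err_4) / ln(err_4/err_3)
  = ln(2.955e-16/8.122e-7) / ln(8.122e-7/0.004434)
  = ln(3.63827e-10) / ln(0.000183175)
  = -21.73434 / -8.60507 ≈ 2.52576

2.53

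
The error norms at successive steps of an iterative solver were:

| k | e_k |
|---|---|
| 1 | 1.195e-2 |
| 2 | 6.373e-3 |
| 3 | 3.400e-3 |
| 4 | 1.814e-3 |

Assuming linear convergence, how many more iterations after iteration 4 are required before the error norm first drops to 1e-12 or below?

Rate ρ ≈ e_4/e_3 = 1.814e-3/3.400e-3 = 0.5335.
After j more steps, e_{4+j} ≈ 1.814e-3·ρ^j; need ρ^j ≤ 1e-12/1.814e-3 = 5.51268e-10.
j ≥ ln(5.51268e-10)/ln(0.5335) = -21.3188/-0.62830 = 33.931.
So 34 more iterations are needed.

34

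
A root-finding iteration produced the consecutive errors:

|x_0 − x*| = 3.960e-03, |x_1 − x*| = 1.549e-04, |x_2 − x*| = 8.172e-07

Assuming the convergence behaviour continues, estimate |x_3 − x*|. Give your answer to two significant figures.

1.7e-10

First estimate the order: p ≈ ln(|x_2 − x*|/|x_1 − x*|) / ln(|x_1 − x*|/|x_0 − x*|) = ln(8.172e-07/1.549e-04)/ln(1.549e-04/3.960e-03) = ln(0.00527566)/ln(0.0391162) ≈ 1.6181.
Then |x_3 − x*| ≈ |x_2 − x*|·(|x_2 − x*|/|x_1 − x*|)^p = 8.172e-07·(0.00527566)^1.6181 = 8.172e-07·0.000206261 ≈ 1.686e-10.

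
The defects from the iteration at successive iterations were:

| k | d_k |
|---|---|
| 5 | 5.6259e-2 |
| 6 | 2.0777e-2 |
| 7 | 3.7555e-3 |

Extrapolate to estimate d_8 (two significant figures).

First estimate the order: p ≈ ln(d_7/d_6) / ln(d_6/d_5) = ln(3.7555e-3/2.0777e-2)/ln(2.0777e-2/5.6259e-2) = ln(0.180753)/ln(0.36931) ≈ 1.7173.
Then d_8 ≈ d_7·(d_7/d_6)^p = 3.7555e-3·(0.180753)^1.7173 = 3.7555e-3·0.0529899 ≈ 0.000199.

2.0e-4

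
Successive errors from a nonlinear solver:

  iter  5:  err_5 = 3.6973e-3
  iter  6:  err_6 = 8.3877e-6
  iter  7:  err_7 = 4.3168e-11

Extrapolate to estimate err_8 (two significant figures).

1.1e-21

First estimate the order: p ≈ ln(err_7/err_6) / ln(err_6/err_5) = ln(4.3168e-11/8.3877e-6)/ln(8.3877e-6/3.6973e-3) = ln(5.14658e-06)/ln(0.0022686) ≈ 2.0000.
Then err_8 ≈ err_7·(err_7/err_6)^p = 4.3168e-11·(5.14658e-06)^2.0000 = 4.3168e-11·2.64873e-11 ≈ 1.143e-21.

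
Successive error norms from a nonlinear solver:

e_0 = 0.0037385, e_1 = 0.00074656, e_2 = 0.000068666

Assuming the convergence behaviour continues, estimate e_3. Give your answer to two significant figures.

First estimate the order: p ≈ ln(e_2/e_1) / ln(e_1/e_0) = ln(0.000068666/0.00074656)/ln(0.00074656/0.0037385) = ln(0.0919765)/ln(0.199695) ≈ 1.4812.
Then e_3 ≈ e_2·(e_2/e_1)^p = 0.000068666·(0.0919765)^1.4812 = 0.000068666·0.0291741 ≈ 2.003e-06.

2.0e-6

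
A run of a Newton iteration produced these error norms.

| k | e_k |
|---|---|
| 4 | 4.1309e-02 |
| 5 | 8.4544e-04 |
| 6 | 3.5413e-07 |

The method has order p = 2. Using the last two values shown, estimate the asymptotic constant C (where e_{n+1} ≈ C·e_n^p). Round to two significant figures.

C ≈ e_6 / e_5^2
  = 3.5413e-07 / (8.4544e-04)^2
  = 3.5413e-07 / 7.14769e-07 ≈ 0.49545

0.50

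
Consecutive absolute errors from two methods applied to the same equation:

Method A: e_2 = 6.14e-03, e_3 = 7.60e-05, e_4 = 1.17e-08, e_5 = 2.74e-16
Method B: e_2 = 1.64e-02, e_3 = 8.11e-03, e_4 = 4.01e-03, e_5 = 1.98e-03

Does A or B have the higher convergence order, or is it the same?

A

Method A: p ≈ ln(2.74e-16/1.17e-08)/ln(1.17e-08/7.60e-05) ≈ 2.00.
Method B: p ≈ ln(1.98e-03/4.01e-03)/ln(4.01e-03/8.11e-03) ≈ 1.00.
Method A has the higher order (≈2.0 vs ≈1.0).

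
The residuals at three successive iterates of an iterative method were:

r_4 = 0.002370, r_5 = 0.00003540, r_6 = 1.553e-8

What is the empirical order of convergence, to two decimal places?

p ≈ ln(r_6/r_5) / ln(r_5/r_4)
  = ln(1.553e-8/0.00003540) / ln(0.00003540/0.002370)
  = ln(0.000438701) / ln(0.0149367)
  = -7.73169 / -4.20393 ≈ 1.83916

1.84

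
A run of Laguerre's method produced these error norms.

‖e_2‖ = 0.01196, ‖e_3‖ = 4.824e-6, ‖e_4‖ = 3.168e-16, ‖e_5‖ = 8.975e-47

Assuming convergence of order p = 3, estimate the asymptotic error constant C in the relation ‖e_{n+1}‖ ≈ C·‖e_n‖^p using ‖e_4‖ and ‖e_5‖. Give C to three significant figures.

C ≈ ‖e_5‖ / ‖e_4‖^3
  = 8.975e-47 / (3.168e-16)^3
  = 8.975e-47 / 3.17948e-47 ≈ 2.8228

2.82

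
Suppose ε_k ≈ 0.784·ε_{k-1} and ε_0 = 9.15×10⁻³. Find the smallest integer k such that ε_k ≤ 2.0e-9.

After k steps, ε_k ≈ 9.15×10⁻³·0.784^k.
Need 0.784^k ≤ 2.0e-9/9.15×10⁻³ = 2.18579e-07.
k ≥ ln(2.18579e-07)/ln(0.784) = -15.3361/-0.24335 = 63.021.
Smallest integer k = 64.

64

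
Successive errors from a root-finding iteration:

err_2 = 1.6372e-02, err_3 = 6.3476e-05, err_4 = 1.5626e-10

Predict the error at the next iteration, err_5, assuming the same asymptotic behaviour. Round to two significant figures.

First estimate the order: p ≈ ln(err_4/err_3) / ln(err_3/err_2) = ln(1.5626e-10/6.3476e-05)/ln(6.3476e-05/1.6372e-02) = ln(2.46172e-06)/ln(0.00387711) ≈ 2.3258.
Then err_5 ≈ err_4·(err_4/err_3)^p = 1.5626e-10·(2.46172e-06)^2.3258 = 1.5626e-10·9.01868e-14 ≈ 1.409e-23.

1.4e-23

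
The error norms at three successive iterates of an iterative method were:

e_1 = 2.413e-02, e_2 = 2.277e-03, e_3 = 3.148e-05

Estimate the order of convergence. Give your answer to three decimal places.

1.814

p ≈ ln(e_3/e_2) / ln(e_2/e_1)
  = ln(3.148e-05/2.277e-03) / ln(2.277e-03/2.413e-02)
  = ln(0.0138252) / ln(0.0943639)
  = -4.281262 / -2.360597 ≈ 1.813635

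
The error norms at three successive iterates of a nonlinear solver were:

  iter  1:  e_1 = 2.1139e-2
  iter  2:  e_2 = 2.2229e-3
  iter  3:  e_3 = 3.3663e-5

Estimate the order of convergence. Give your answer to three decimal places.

p ≈ ln(e_3/e_2) / ln(e_2/e_1)
  = ln(3.3663e-5/2.2229e-3) / ln(2.2229e-3/2.1139e-2)
  = ln(0.0151437) / ln(0.105156)
  = -4.190171 / -2.252310 ≈ 1.860388

1.860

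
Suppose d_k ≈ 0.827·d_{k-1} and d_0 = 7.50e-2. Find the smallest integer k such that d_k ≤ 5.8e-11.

111

After k steps, d_k ≈ 7.50e-2·0.827^k.
Need 0.827^k ≤ 5.8e-11/7.50e-2 = 7.73333e-10.
k ≥ ln(7.73333e-10)/ln(0.827) = -20.9803/-0.18995 = 110.452.
Smallest integer k = 111.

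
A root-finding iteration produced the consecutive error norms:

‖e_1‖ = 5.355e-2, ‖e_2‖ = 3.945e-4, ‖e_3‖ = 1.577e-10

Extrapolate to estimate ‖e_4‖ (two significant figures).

1.0e-29

First estimate the order: p ≈ ln(‖e_3‖/‖e_2‖) / ln(‖e_2‖/‖e_1‖) = ln(1.577e-10/3.945e-4)/ln(3.945e-4/5.355e-2) = ln(3.99747e-07)/ln(0.00736695) ≈ 3.0000.
Then ‖e_4‖ ≈ ‖e_3‖·(‖e_3‖/‖e_2‖)^p = 1.577e-10·(3.99747e-07)^3.0000 = 1.577e-10·6.38786e-20 ≈ 1.007e-29.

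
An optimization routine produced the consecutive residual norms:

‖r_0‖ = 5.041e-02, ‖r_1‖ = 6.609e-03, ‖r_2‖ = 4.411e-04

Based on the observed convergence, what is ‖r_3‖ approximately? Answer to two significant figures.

First estimate the order: p ≈ ln(‖r_2‖/‖r_1‖) / ln(‖r_1‖/‖r_0‖) = ln(4.411e-04/6.609e-03)/ln(6.609e-03/5.041e-02) = ln(0.0667423)/ln(0.131105) ≈ 1.3323.
Then ‖r_3‖ ≈ ‖r_2‖·(‖r_2‖/‖r_1‖)^p = 4.411e-04·(0.0667423)^1.3323 = 4.411e-04·0.0271487 ≈ 1.198e-05.

1.2e-5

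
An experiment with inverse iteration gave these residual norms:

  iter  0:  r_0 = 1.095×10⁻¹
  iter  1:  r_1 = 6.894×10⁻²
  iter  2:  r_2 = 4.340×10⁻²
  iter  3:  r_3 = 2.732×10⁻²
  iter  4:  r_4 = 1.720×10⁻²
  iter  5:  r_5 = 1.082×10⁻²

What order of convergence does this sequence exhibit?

1

Consecutive ratios: r_5/r_4 = 1.082×10⁻²/1.720×10⁻² = 0.62907, r_4/r_3 = 1.720×10⁻²/2.732×10⁻² = 0.629575.
p ≈ ln(0.62907)/ln(0.629575) = -0.4635/-0.4627 ≈ 1.00.
So the convergence is linear (order 1).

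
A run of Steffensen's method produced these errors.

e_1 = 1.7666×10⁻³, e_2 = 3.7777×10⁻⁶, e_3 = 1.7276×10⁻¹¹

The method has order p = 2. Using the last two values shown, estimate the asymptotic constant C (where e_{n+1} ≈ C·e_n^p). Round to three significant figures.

1.21

C ≈ e_3 / e_2^2
  = 1.7276×10⁻¹¹ / (3.7777×10⁻⁶)^2
  = 1.7276×10⁻¹¹ / 1.4271e-11 ≈ 1.2106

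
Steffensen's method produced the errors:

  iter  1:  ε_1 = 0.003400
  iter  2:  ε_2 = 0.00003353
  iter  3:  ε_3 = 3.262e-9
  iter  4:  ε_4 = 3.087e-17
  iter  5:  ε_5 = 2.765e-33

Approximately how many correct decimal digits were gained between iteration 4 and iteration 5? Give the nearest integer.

Digits gained ≈ log₁₀(ε_4/ε_5) = log₁₀(3.087e-17/2.765e-33) = log₁₀(1.11646e+16) ≈ 16.048.

16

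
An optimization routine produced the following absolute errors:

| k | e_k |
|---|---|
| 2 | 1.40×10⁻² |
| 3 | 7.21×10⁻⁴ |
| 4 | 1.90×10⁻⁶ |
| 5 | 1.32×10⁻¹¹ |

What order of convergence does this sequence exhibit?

2

Consecutive ratios: e_5/e_4 = 1.32×10⁻¹¹/1.90×10⁻⁶ = 6.94737e-06, e_4/e_3 = 1.90×10⁻⁶/7.21×10⁻⁴ = 0.00263523.
p ≈ ln(6.94737e-06)/ln(0.00263523) = -11.8771/-5.9388 ≈ 2.00.
So the convergence is quadratic (order 2).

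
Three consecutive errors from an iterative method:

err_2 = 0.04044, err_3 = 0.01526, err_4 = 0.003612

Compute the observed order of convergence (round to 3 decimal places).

p ≈ ln(err_4/err_3) / ln(err_3/err_2)
  = ln(0.003612/0.01526) / ln(0.01526/0.04044)
  = ln(0.236697) / ln(0.377349)
  = -1.440974 / -0.974585 ≈ 1.478551

1.479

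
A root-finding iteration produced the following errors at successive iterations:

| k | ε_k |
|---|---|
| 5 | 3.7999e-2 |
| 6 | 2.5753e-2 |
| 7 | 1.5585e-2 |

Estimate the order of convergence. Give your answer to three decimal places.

p ≈ ln(ε_7/ε_6) / ln(ε_6/ε_5)
  = ln(1.5585e-2/2.5753e-2) / ln(2.5753e-2/3.7999e-2)
  = ln(0.605172) / ln(0.677728)
  = -0.502243 / -0.389009 ≈ 1.291083

1.291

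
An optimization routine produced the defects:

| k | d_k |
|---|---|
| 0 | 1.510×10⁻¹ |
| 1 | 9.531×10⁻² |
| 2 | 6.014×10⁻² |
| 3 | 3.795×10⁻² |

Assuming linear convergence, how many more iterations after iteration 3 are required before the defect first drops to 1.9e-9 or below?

37

Rate ρ ≈ d_3/d_2 = 3.795×10⁻²/6.014×10⁻² = 0.6310.
After j more steps, d_{3+j} ≈ 3.795×10⁻²·ρ^j; need ρ^j ≤ 1.9e-9/3.795×10⁻² = 5.00659e-08.
j ≥ ln(5.00659e-08)/ln(0.6310) = -16.8099/-0.46045 = 36.508.
So 37 more iterations are needed.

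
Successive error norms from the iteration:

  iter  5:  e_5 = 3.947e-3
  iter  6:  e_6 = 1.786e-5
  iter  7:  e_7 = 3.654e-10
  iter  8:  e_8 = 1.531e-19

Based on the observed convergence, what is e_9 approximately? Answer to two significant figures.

2.7e-38

First estimate the order: p ≈ ln(e_8/e_7) / ln(e_7/e_6) = ln(1.531e-19/3.654e-10)/ln(3.654e-10/1.786e-5) = ln(4.18993e-10)/ln(2.04591e-05) ≈ 1.9999.
Then e_9 ≈ e_8·(e_8/e_7)^p = 1.531e-19·(4.18993e-10)^1.9999 = 1.531e-19·1.75935e-19 ≈ 2.694e-38.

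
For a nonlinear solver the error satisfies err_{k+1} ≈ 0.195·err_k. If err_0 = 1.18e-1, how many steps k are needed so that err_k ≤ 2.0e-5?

After k steps, err_k ≈ 1.18e-1·0.195^k.
Need 0.195^k ≤ 2.0e-5/1.18e-1 = 0.000169492.
k ≥ ln(0.000169492)/ln(0.195) = -8.6827/-1.63476 = 5.311.
Smallest integer k = 6.

6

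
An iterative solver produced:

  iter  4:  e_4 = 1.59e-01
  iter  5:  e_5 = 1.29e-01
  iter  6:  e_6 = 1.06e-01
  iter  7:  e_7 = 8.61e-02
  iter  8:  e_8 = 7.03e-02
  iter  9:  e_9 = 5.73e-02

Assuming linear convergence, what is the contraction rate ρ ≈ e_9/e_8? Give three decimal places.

0.815

ρ ≈ e_9/e_8 = 5.73e-02/7.03e-02 = 0.81508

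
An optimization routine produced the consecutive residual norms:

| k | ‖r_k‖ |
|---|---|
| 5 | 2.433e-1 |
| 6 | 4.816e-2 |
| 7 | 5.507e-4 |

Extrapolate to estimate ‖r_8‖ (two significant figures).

First estimate the order: p ≈ ln(‖r_7‖/‖r_6‖) / ln(‖r_6‖/‖r_5‖) = ln(5.507e-4/4.816e-2)/ln(4.816e-2/2.433e-1) = ln(0.0114348)/ln(0.197945) ≈ 2.7603.
Then ‖r_8‖ ≈ ‖r_7‖·(‖r_7‖/‖r_6‖)^p = 5.507e-4·(0.0114348)^2.7603 = 5.507e-4·4.36645e-06 ≈ 2.405e-09.

2.4e-9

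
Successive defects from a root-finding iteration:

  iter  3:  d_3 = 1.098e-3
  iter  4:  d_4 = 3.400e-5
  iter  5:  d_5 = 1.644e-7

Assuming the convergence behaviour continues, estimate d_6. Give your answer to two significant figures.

First estimate the order: p ≈ ln(d_5/d_4) / ln(d_4/d_3) = ln(1.644e-7/3.400e-5)/ln(3.400e-5/1.098e-3) = ln(0.00483529)/ln(0.0309654) ≈ 1.5344.
Then d_6 ≈ d_5·(d_5/d_4)^p = 1.644e-7·(0.00483529)^1.5344 = 1.644e-7·0.000279884 ≈ 4.601e-11.

4.6e-11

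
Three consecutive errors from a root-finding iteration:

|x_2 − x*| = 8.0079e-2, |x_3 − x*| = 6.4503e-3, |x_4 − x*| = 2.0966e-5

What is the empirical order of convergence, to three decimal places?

2.274

p ≈ ln(|x_4 − x*|/|x_3 − x*|) / ln(|x_3 − x*|/|x_2 − x*|)
  = ln(2.0966e-5/6.4503e-3) / ln(6.4503e-3/8.0079e-2)
  = ln(0.00325039) / ln(0.0805492)
  = -5.728980 / -2.518887 ≈ 2.274409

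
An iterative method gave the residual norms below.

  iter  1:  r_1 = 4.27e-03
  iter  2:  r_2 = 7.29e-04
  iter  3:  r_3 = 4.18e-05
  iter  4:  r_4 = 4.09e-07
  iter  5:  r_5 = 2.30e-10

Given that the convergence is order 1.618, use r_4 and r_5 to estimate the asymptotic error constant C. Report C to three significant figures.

4.99

C ≈ r_5 / r_4^1.618
  = 2.30e-10 / (4.09e-07)^1.618
  = 2.30e-10 / 4.61072e-11 ≈ 4.9884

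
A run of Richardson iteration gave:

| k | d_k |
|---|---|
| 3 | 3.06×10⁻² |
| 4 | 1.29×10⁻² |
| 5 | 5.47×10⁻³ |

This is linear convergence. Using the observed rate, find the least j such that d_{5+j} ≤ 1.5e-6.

Rate ρ ≈ d_5/d_4 = 5.47×10⁻³/1.29×10⁻² = 0.4240.
After j more steps, d_{5+j} ≈ 5.47×10⁻³·ρ^j; need ρ^j ≤ 1.5e-6/5.47×10⁻³ = 0.000274223.
j ≥ ln(0.000274223)/ln(0.4240) = -8.2016/-0.85802 = 9.559.
So 10 more iterations are needed.

10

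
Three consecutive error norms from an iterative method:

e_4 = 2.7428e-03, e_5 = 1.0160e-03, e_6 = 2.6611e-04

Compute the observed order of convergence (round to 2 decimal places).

p ≈ ln(e_6/e_5) / ln(e_5/e_4)
  = ln(2.6611e-04/1.0160e-03) / ln(1.0160e-03/2.7428e-03)
  = ln(0.261919) / ln(0.370424)
  = -1.33972 / -0.99311 ≈ 1.34901

1.35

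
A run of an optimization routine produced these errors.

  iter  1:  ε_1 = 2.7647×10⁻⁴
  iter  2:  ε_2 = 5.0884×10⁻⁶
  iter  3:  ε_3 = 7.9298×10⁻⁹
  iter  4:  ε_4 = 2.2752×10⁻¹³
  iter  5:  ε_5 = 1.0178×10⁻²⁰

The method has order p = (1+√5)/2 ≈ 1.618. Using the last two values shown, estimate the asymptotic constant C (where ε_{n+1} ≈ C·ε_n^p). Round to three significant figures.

2.91

C ≈ ε_5 / ε_4^1.618
  = 1.0178×10⁻²⁰ / (2.2752×10⁻¹³)^1.618
  = 1.0178×10⁻²⁰ / 3.49669e-21 ≈ 2.9107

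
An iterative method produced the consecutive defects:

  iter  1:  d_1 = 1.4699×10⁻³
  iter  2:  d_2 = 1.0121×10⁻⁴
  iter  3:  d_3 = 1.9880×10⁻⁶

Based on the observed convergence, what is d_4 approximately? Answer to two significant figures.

First estimate the order: p ≈ ln(d_3/d_2) / ln(d_2/d_1) = ln(1.9880×10⁻⁶/1.0121×10⁻⁴)/ln(1.0121×10⁻⁴/1.4699×10⁻³) = ln(0.0196423)/ln(0.068855) ≈ 1.4688.
Then d_4 ≈ d_3·(d_3/d_2)^p = 1.9880×10⁻⁶·(0.0196423)^1.4688 = 1.9880×10⁻⁶·0.00311201 ≈ 6.187e-09.

6.2e-9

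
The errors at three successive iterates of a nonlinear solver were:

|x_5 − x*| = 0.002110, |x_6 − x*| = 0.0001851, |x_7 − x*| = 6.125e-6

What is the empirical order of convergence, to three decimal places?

p ≈ ln(|x_7 − x*|/|x_6 − x*|) / ln(|x_6 − x*|/|x_5 − x*|)
  = ln(6.125e-6/0.0001851) / ln(0.0001851/0.002110)
  = ln(0.0330902) / ln(0.0877251)
  = -3.408518 / -2.433547 ≈ 1.400638

1.401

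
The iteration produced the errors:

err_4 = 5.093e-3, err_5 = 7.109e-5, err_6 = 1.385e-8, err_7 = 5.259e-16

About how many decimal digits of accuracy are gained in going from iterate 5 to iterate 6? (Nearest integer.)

4

Digits gained ≈ log₁₀(err_5/err_6) = log₁₀(7.109e-5/1.385e-8) = log₁₀(5132.85) ≈ 3.710.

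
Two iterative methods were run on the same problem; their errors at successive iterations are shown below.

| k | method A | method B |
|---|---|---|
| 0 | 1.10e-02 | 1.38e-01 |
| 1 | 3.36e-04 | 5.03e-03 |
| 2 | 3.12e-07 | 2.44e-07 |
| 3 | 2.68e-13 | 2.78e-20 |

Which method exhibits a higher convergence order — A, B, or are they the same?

Method A: p ≈ ln(2.68e-13/3.12e-07)/ln(3.12e-07/3.36e-04) ≈ 2.00.
Method B: p ≈ ln(2.78e-20/2.44e-07)/ln(2.44e-07/5.03e-03) ≈ 3.00.
Method B has the higher order (≈3.0 vs ≈2.0).

B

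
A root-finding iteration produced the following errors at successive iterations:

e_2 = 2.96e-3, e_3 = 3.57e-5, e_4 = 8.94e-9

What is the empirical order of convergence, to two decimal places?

p ≈ ln(e_4/e_3) / ln(e_3/e_2)
  = ln(8.94e-9/3.57e-5) / ln(3.57e-5/2.96e-3)
  = ln(0.00025042) / ln(0.0120608)
  = -8.29237 / -4.41779 ≈ 1.87704

1.88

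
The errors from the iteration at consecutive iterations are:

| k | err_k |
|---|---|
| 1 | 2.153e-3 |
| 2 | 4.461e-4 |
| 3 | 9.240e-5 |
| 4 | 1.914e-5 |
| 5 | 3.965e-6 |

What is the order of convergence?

Consecutive ratios: err_5/err_4 = 3.965e-6/1.914e-5 = 0.207158, err_4/err_3 = 1.914e-5/9.240e-5 = 0.207143.
p ≈ ln(0.207158)/ln(0.207143) = -1.5743/-1.5743 ≈ 1.00.
So the convergence is linear (order 1).

1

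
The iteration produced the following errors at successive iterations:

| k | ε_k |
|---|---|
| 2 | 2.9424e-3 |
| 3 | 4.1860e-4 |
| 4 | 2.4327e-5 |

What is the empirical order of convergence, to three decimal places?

p ≈ ln(ε_4/ε_3) / ln(ε_3/ε_2)
  = ln(2.4327e-5/4.1860e-4) / ln(4.1860e-4/2.9424e-3)
  = ln(0.0581151) / ln(0.142265)
  = -2.845330 / -1.950064 ≈ 1.459096

1.459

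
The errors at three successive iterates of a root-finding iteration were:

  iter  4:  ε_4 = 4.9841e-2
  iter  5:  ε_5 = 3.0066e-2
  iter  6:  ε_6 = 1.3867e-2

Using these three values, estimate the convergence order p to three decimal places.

1.531

p ≈ ln(ε_6/ε_5) / ln(ε_5/ε_4)
  = ln(1.3867e-2/3.0066e-2) / ln(3.0066e-2/4.9841e-2)
  = ln(0.461219) / ln(0.603238)
  = -0.773882 / -0.505443 ≈ 1.531096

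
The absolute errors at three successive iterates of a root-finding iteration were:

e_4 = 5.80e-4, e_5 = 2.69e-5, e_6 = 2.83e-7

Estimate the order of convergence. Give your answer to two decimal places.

1.48

p ≈ ln(e_6/e_5) / ln(e_5/e_4)
  = ln(2.83e-7/2.69e-5) / ln(2.69e-5/5.80e-4)
  = ln(0.0105204) / ln(0.0463793)
  = -4.55444 / -3.07090 ≈ 1.48310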